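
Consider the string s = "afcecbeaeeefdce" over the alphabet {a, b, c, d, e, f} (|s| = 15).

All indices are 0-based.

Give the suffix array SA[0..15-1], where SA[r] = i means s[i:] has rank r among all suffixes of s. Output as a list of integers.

[7, 0, 5, 4, 13, 2, 12, 14, 6, 3, 8, 9, 10, 1, 11]

sorted suffixes:
  #0 SA[0]=7  'aeeefdce'
  #1 SA[1]=0  'afcecbeaeeefdce'
  #2 SA[2]=5  'beaeeefdce'
  #3 SA[3]=4  'cbeaeeefdce'
  #4 SA[4]=13  'ce'
  #5 SA[5]=2  'cecbeaeeefdce'
  #6 SA[6]=12  'dce'
  #7 SA[7]=14  'e'
  #8 SA[8]=6  'eaeeefdce'
  #9 SA[9]=3  'ecbeaeeefdce'
  #10 SA[10]=8  'eeefdce'
  #11 SA[11]=9  'eefdce'
  #12 SA[12]=10  'efdce'
  #13 SA[13]=1  'fcecbeaeeefdce'
  #14 SA[14]=11  'fdce'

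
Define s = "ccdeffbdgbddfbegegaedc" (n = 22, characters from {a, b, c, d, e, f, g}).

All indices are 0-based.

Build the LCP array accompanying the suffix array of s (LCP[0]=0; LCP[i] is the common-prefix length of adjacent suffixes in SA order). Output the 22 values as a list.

[0, 0, 2, 1, 0, 1, 1, 0, 1, 1, 1, 1, 0, 1, 1, 2, 0, 2, 1, 0, 1, 1]

rank | idx | suffix
   0 |  18 | aedc
   1 |   9 | bddfbegegaedc
   2 |   6 | bdgbddfbegegaedc
   3 |  13 | begegaedc
   4 |  21 | c
   5 |   0 | ccdeffbdgbddfbegegaedc
   6 |   1 | cdeffbdgbddfbegegaedc
   7 |  20 | dc
   8 |  10 | ddfbegegaedc
   9 |   2 | deffbdgbddfbegegaedc
  10 |  11 | dfbegegaedc
  11 |   7 | dgbddfbegegaedc
  12 |  19 | edc
  13 |   3 | effbdgbddfbegegaedc
  14 |  16 | egaedc
  15 |  14 | egegaedc
  16 |   5 | fbdgbddfbegegaedc
  17 |  12 | fbegegaedc
  18 |   4 | ffbdgbddfbegegaedc
  19 |  17 | gaedc
  20 |   8 | gbddfbegegaedc
  21 |  15 | gegaedc

SA = [18, 9, 6, 13, 21, 0, 1, 20, 10, 2, 11, 7, 19, 3, 16, 14, 5, 12, 4, 17, 8, 15]
i: (SA[i-1],SA[i]) lcp shared
  1: (18,9) 0 ''
  2: (9,6) 2 'bd'
  3: (6,13) 1 'b'
  4: (13,21) 0 ''
  5: (21,0) 1 'c'
  6: (0,1) 1 'c'
  7: (1,20) 0 ''
  8: (20,10) 1 'd'
  9: (10,2) 1 'd'
  10: (2,11) 1 'd'
  11: (11,7) 1 'd'
  12: (7,19) 0 ''
  13: (19,3) 1 'e'
  14: (3,16) 1 'e'
  15: (16,14) 2 'eg'
  16: (14,5) 0 ''
  17: (5,12) 2 'fb'
  18: (12,4) 1 'f'
  19: (4,17) 0 ''
  20: (17,8) 1 'g'
  21: (8,15) 1 'g'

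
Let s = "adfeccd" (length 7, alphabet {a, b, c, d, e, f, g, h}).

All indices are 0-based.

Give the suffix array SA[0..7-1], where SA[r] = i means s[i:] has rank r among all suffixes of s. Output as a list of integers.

[0, 4, 5, 6, 1, 3, 2]

rank | idx | suffix
   0 |   0 | adfeccd
   1 |   4 | ccd
   2 |   5 | cd
   3 |   6 | d
   4 |   1 | dfeccd
   5 |   3 | eccd
   6 |   2 | feccd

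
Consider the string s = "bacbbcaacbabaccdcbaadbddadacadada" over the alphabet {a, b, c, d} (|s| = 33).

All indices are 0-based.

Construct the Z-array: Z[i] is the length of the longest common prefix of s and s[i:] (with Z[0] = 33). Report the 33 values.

Z[0]=33
i=1: outside box; Z[1]=0
i=2: outside box; Z[2]=0
i=3: outside box; Z[3]=1 scan→box=[3,4)
i=4: outside box; Z[4]=1 scan→box=[4,5)
i=5: outside box; Z[5]=0
i=6: outside box; Z[6]=0
i=7: outside box; Z[7]=0
i=8: outside box; Z[8]=0
i=9: outside box; Z[9]=2 scan→box=[9,11)
i=10: min(r-i=1, Z[1]=0)=0; Z[10]=0
i=11: outside box; Z[11]=3 scan→box=[11,14)
i=12: min(r-i=2, Z[1]=0)=0; Z[12]=0
i=13: min(r-i=1, Z[2]=0)=0; Z[13]=0
i=14: outside box; Z[14]=0
i=15: outside box; Z[15]=0
i=16: outside box; Z[16]=0
i=17: outside box; Z[17]=2 scan→box=[17,19)
i=18: min(r-i=1, Z[1]=0)=0; Z[18]=0
i=19: outside box; Z[19]=0
i=20: outside box; Z[20]=0
i=21: outside box; Z[21]=1 scan→box=[21,22)
i=22: outside box; Z[22]=0
i=23: outside box; Z[23]=0
i=24: outside box; Z[24]=0
i=25: outside box; Z[25]=0
i=26: outside box; Z[26]=0
i=27: outside box; Z[27]=0
i=28: outside box; Z[28]=0
i=29: outside box; Z[29]=0
i=30: outside box; Z[30]=0
i=31: outside box; Z[31]=0
i=32: outside box; Z[32]=0

[33, 0, 0, 1, 1, 0, 0, 0, 0, 2, 0, 3, 0, 0, 0, 0, 0, 2, 0, 0, 0, 1, 0, 0, 0, 0, 0, 0, 0, 0, 0, 0, 0]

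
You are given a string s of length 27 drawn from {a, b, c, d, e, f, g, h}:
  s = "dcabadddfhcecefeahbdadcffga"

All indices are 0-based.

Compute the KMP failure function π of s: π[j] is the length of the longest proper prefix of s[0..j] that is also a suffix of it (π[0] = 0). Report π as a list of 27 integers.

[0, 0, 0, 0, 0, 1, 1, 1, 0, 0, 0, 0, 0, 0, 0, 0, 0, 0, 0, 1, 0, 1, 2, 0, 0, 0, 0]

π[0] = 0
j=1 s[j]='c': π[1]=0 (border '')
j=2 s[j]='a': π[2]=0 (border '')
j=3 s[j]='b': π[3]=0 (border '')
j=4 s[j]='a': π[4]=0 (border '')
j=5 s[j]='d': π[5]=1 (border 'd')
j=6 s[j]='d': k: 1→0; π[6]=1 (border 'd')
j=7 s[j]='d': k: 1→0; π[7]=1 (border 'd')
j=8 s[j]='f': k: 1→0; π[8]=0 (border '')
j=9 s[j]='h': π[9]=0 (border '')
j=10 s[j]='c': π[10]=0 (border '')
j=11 s[j]='e': π[11]=0 (border '')
j=12 s[j]='c': π[12]=0 (border '')
j=13 s[j]='e': π[13]=0 (border '')
j=14 s[j]='f': π[14]=0 (border '')
j=15 s[j]='e': π[15]=0 (border '')
j=16 s[j]='a': π[16]=0 (border '')
j=17 s[j]='h': π[17]=0 (border '')
j=18 s[j]='b': π[18]=0 (border '')
j=19 s[j]='d': π[19]=1 (border 'd')
j=20 s[j]='a': k: 1→0; π[20]=0 (border '')
j=21 s[j]='d': π[21]=1 (border 'd')
j=22 s[j]='c': π[22]=2 (border 'dc')
j=23 s[j]='f': k: 2→0; π[23]=0 (border '')
j=24 s[j]='f': π[24]=0 (border '')
j=25 s[j]='g': π[25]=0 (border '')
j=26 s[j]='a': π[26]=0 (border '')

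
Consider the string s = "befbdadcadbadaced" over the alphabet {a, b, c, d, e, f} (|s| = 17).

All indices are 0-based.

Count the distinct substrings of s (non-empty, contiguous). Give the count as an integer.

rank→(start, suffix):
  0 → (13, 'aced')
  1 → (11, 'adaced')
  2 → (8, 'adbadaced')
  3 → (5, 'adcadbadaced')
  4 → (10, 'badaced')
  5 → (3, 'bdadcadbadaced')
  6 → (0, 'befbdadcadbadaced')
  7 → (7, 'cadbadaced')
  8 → (14, 'ced')
  9 → (16, 'd')
  10 → (12, 'daced')
  11 → (4, 'dadcadbadaced')
  12 → (9, 'dbadaced')
  13 → (6, 'dcadbadaced')
  14 → (15, 'ed')
  15 → (1, 'efbdadcadbadaced')
  16 → (2, 'fbdadcadbadaced')

SA = [13, 11, 8, 5, 10, 3, 0, 7, 14, 16, 12, 4, 9, 6, 15, 1, 2]
[i] adj suffixes → lcp
  [1] 13/11 → 1 ('a')
  [2] 11/8 → 2 ('ad')
  [3] 8/5 → 2 ('ad')
  [4] 5/10 → 0 ('')
  [5] 10/3 → 1 ('b')
  [6] 3/0 → 1 ('b')
  [7] 0/7 → 0 ('')
  [8] 7/14 → 1 ('c')
  [9] 14/16 → 0 ('')
  [10] 16/12 → 1 ('d')
  [11] 12/4 → 2 ('da')
  [12] 4/9 → 1 ('d')
  [13] 9/6 → 1 ('d')
  [14] 6/15 → 0 ('')
  [15] 15/1 → 1 ('e')
  [16] 1/2 → 0 ('')

n(n+1)/2 = 17·18/2 = 153
Σ LCP = 0 + 1 + 2 + 2 + 0 + 1 + 1 + 0 + 1 + 0 + 1 + 2 + 1 + 1 + 0 + 1 + 0 = 14
distinct = 153 − 14 = 139

139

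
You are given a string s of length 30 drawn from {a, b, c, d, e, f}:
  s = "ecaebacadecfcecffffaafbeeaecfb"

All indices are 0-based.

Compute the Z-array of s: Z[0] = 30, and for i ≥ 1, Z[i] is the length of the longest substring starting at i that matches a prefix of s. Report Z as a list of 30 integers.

[30, 0, 0, 1, 0, 0, 0, 0, 0, 2, 0, 0, 0, 2, 0, 0, 0, 0, 0, 0, 0, 0, 0, 1, 1, 0, 2, 0, 0, 0]

Z[0]=30
i=1: outside box; Z[1]=0
i=2: outside box; Z[2]=0
i=3: outside box; Z[3]=1 scan→box=[3,4)
i=4: outside box; Z[4]=0
i=5: outside box; Z[5]=0
i=6: outside box; Z[6]=0
i=7: outside box; Z[7]=0
i=8: outside box; Z[8]=0
i=9: outside box; Z[9]=2 scan→box=[9,11)
i=10: min(r-i=1, Z[1]=0)=0; Z[10]=0
i=11: outside box; Z[11]=0
i=12: outside box; Z[12]=0
i=13: outside box; Z[13]=2 scan→box=[13,15)
i=14: min(r-i=1, Z[1]=0)=0; Z[14]=0
i=15: outside box; Z[15]=0
i=16: outside box; Z[16]=0
i=17: outside box; Z[17]=0
i=18: outside box; Z[18]=0
i=19: outside box; Z[19]=0
i=20: outside box; Z[20]=0
i=21: outside box; Z[21]=0
i=22: outside box; Z[22]=0
i=23: outside box; Z[23]=1 scan→box=[23,24)
i=24: outside box; Z[24]=1 scan→box=[24,25)
i=25: outside box; Z[25]=0
i=26: outside box; Z[26]=2 scan→box=[26,28)
i=27: min(r-i=1, Z[1]=0)=0; Z[27]=0
i=28: outside box; Z[28]=0
i=29: outside box; Z[29]=0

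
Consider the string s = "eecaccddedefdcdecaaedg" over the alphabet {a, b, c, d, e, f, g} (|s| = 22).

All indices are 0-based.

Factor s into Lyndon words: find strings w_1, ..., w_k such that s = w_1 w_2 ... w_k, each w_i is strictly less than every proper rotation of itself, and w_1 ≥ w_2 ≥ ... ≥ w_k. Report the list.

emit factor 1: 'e' (i=0, period=1)
emit factor 2: 'e' (i=1, period=1)
emit factor 3: 'c' (i=2, period=1)
emit factor 4: 'accddedefdcdec' (i=3, period=14)
emit factor 5: 'aaedg' (i=17, period=5)

["e", "e", "c", "accddedefdcdec", "aaedg"]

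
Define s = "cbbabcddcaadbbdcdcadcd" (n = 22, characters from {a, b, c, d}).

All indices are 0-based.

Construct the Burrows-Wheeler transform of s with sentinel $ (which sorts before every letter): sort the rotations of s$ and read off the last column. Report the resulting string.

dcbacbcdabdd$ddbcadcabc

rank  rotation                 last
    0  $cbbabcddcaadbbdcdcadcd  d
    1  aadbbdcdcadcd$cbbabcddc  c
    2  abcddcaadbbdcdcadcd$cbb  b
    3  adbbdcdcadcd$cbbabcddca  a
    4  adcd$cbbabcddcaadbbdcdc  c
    5  babcddcaadbbdcdcadcd$cb  b
    6  bbabcddcaadbbdcdcadcd$c  c
    7  bbdcdcadcd$cbbabcddcaad  d
    8  bcddcaadbbdcdcadcd$cbba  a
    9  bdcdcadcd$cbbabcddcaadb  b
   10  caadbbdcdcadcd$cbbabcdd  d
   11  cadcd$cbbabcddcaadbbdcd  d
   12  cbbabcddcaadbbdcdcadcd$  $
   13  cd$cbbabcddcaadbbdcdcad  d
   14  cdcadcd$cbbabcddcaadbbd  d
   15  cddcaadbbdcdcadcd$cbbab  b
   16  d$cbbabcddcaadbbdcdcadc  c
   17  dbbdcdcadcd$cbbabcddcaa  a
   18  dcaadbbdcdcadcd$cbbabcd  d
   19  dcadcd$cbbabcddcaadbbdc  c
   20  dcd$cbbabcddcaadbbdcdca  a
   21  dcdcadcd$cbbabcddcaadbb  b
   22  ddcaadbbdcdcadcd$cbbabc  c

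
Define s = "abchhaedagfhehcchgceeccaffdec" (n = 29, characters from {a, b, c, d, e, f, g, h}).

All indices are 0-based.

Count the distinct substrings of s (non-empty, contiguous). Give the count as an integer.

rank→(start, suffix):
  0 → (0, 'abchhaedagfhehcchgceeccaffdec')
  1 → (5, 'aedagfhehcchgceeccaffdec')
  2 → (23, 'affdec')
  3 → (8, 'agfhehcchgceeccaffdec')
  4 → (1, 'bchhaedagfhehcchgceeccaffdec')
  5 → (28, 'c')
  6 → (22, 'caffdec')
  7 → (21, 'ccaffdec')
  8 → (14, 'cchgceeccaffdec')
  9 → (18, 'ceeccaffdec')
  10 → (15, 'chgceeccaffdec')
  11 → (2, 'chhaedagfhehcchgceeccaffdec')
  12 → (7, 'dagfhehcchgceeccaffdec')
  13 → (26, 'dec')
  14 → (27, 'ec')
  15 → (20, 'eccaffdec')
  16 → (6, 'edagfhehcchgceeccaffdec')
  17 → (19, 'eeccaffdec')
  18 → (12, 'ehcchgceeccaffdec')
  19 → (25, 'fdec')
  20 → (24, 'ffdec')
  21 → (10, 'fhehcchgceeccaffdec')
  22 → (17, 'gceeccaffdec')
  23 → (9, 'gfhehcchgceeccaffdec')
  24 → (4, 'haedagfhehcchgceeccaffdec')
  25 → (13, 'hcchgceeccaffdec')
  26 → (11, 'hehcchgceeccaffdec')
  27 → (16, 'hgceeccaffdec')
  28 → (3, 'hhaedagfhehcchgceeccaffdec')

SA = [0, 5, 23, 8, 1, 28, 22, 21, 14, 18, 15, 2, 7, 26, 27, 20, 6, 19, 12, 25, 24, 10, 17, 9, 4, 13, 11, 16, 3]
i: (SA[i-1],SA[i]) lcp shared
  1: (0,5) 1 'a'
  2: (5,23) 1 'a'
  3: (23,8) 1 'a'
  4: (8,1) 0 ''
  5: (1,28) 0 ''
  6: (28,22) 1 'c'
  7: (22,21) 1 'c'
  8: (21,14) 2 'cc'
  9: (14,18) 1 'c'
  10: (18,15) 1 'c'
  11: (15,2) 2 'ch'
  12: (2,7) 0 ''
  13: (7,26) 1 'd'
  14: (26,27) 0 ''
  15: (27,20) 2 'ec'
  16: (20,6) 1 'e'
  17: (6,19) 1 'e'
  18: (19,12) 1 'e'
  19: (12,25) 0 ''
  20: (25,24) 1 'f'
  21: (24,10) 1 'f'
  22: (10,17) 0 ''
  23: (17,9) 1 'g'
  24: (9,4) 0 ''
  25: (4,13) 1 'h'
  26: (13,11) 1 'h'
  27: (11,16) 1 'h'
  28: (16,3) 1 'h'

n(n+1)/2 = 29·30/2 = 435
Σ LCP = 0 + 1 + 1 + 1 + 0 + 0 + 1 + 1 + 2 + 1 + 1 + 2 + 0 + 1 + 0 + 2 + 1 + 1 + 1 + 0 + 1 + 1 + 0 + 1 + 0 + 1 + 1 + 1 + 1 = 24
distinct = 435 − 24 = 411

411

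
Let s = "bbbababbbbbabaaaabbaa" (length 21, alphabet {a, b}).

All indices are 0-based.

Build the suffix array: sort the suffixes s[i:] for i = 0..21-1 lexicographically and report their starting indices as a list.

sorted suffixes:
  #0 SA[0]=20  'a'
  #1 SA[1]=19  'aa'
  #2 SA[2]=13  'aaaabbaa'
  #3 SA[3]=14  'aaabbaa'
  #4 SA[4]=15  'aabbaa'
  #5 SA[5]=11  'abaaaabbaa'
  #6 SA[6]=3  'ababbbbbabaaaabbaa'
  #7 SA[7]=16  'abbaa'
  #8 SA[8]=5  'abbbbbabaaaabbaa'
  #9 SA[9]=18  'baa'
  #10 SA[10]=12  'baaaabbaa'
  #11 SA[11]=10  'babaaaabbaa'
  #12 SA[12]=2  'bababbbbbabaaaabbaa'
  #13 SA[13]=4  'babbbbbabaaaabbaa'
  #14 SA[14]=17  'bbaa'
  #15 SA[15]=9  'bbabaaaabbaa'
  #16 SA[16]=1  'bbababbbbbabaaaabbaa'
  #17 SA[17]=8  'bbbabaaaabbaa'
  #18 SA[18]=0  'bbbababbbbbabaaaabbaa'
  #19 SA[19]=7  'bbbbabaaaabbaa'
  #20 SA[20]=6  'bbbbbabaaaabbaa'

[20, 19, 13, 14, 15, 11, 3, 16, 5, 18, 12, 10, 2, 4, 17, 9, 1, 8, 0, 7, 6]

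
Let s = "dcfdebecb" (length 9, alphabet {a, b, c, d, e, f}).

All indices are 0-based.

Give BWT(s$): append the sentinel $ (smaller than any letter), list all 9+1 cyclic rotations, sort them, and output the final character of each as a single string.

rank  rotation    last
    0  $dcfdebecb  b
    1  b$dcfdebec  c
    2  becb$dcfde  e
    3  cb$dcfdebe  e
    4  cfdebecb$d  d
    5  dcfdebecb$  $
    6  debecb$dcf  f
    7  ebecb$dcfd  d
    8  ecb$dcfdeb  b
    9  fdebecb$dc  c

bceed$fdbc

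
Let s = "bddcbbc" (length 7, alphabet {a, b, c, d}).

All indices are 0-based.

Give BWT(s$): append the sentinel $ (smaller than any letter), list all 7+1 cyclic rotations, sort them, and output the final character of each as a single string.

ccb$bddb

rank  rotation  last
    0  $bddcbbc  c
    1  bbc$bddc  c
    2  bc$bddcb  b
    3  bddcbbc$  $
    4  c$bddcbb  b
    5  cbbc$bdd  d
    6  dcbbc$bd  d
    7  ddcbbc$b  b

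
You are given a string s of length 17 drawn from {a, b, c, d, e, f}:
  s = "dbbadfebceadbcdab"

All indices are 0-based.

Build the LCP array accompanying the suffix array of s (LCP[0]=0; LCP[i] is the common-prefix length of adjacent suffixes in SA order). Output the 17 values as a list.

sorted suffixes:
  #0 SA[0]=15  'ab'
  #1 SA[1]=10  'adbcdab'
  #2 SA[2]=3  'adfebceadbcdab'
  #3 SA[3]=16  'b'
  #4 SA[4]=2  'badfebceadbcdab'
  #5 SA[5]=1  'bbadfebceadbcdab'
  #6 SA[6]=12  'bcdab'
  #7 SA[7]=7  'bceadbcdab'
  #8 SA[8]=13  'cdab'
  #9 SA[9]=8  'ceadbcdab'
  #10 SA[10]=14  'dab'
  #11 SA[11]=0  'dbbadfebceadbcdab'
  #12 SA[12]=11  'dbcdab'
  #13 SA[13]=4  'dfebceadbcdab'
  #14 SA[14]=9  'eadbcdab'
  #15 SA[15]=6  'ebceadbcdab'
  #16 SA[16]=5  'febceadbcdab'

SA = [15, 10, 3, 16, 2, 1, 12, 7, 13, 8, 14, 0, 11, 4, 9, 6, 5]
i: (SA[i-1],SA[i]) lcp shared
  1: (15,10) 1 'a'
  2: (10,3) 2 'ad'
  3: (3,16) 0 ''
  4: (16,2) 1 'b'
  5: (2,1) 1 'b'
  6: (1,12) 1 'b'
  7: (12,7) 2 'bc'
  8: (7,13) 0 ''
  9: (13,8) 1 'c'
  10: (8,14) 0 ''
  11: (14,0) 1 'd'
  12: (0,11) 2 'db'
  13: (11,4) 1 'd'
  14: (4,9) 0 ''
  15: (9,6) 1 'e'
  16: (6,5) 0 ''

[0, 1, 2, 0, 1, 1, 1, 2, 0, 1, 0, 1, 2, 1, 0, 1, 0]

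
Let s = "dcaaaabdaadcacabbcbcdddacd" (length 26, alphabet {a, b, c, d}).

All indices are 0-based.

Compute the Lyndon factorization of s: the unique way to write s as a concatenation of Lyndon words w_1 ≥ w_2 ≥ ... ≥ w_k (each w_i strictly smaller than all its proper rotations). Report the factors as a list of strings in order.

["d", "c", "aaaabdaadcacabbcbcdddacd"]

emit factor 1: 'd' (i=0, period=1)
emit factor 2: 'c' (i=1, period=1)
emit factor 3: 'aaaabdaadcacabbcbcdddacd' (i=2, period=24)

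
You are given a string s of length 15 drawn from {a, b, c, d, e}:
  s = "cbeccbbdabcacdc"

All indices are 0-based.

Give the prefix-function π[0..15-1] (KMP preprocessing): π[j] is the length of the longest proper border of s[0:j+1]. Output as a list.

π[0] = 0
j=1 s[j]='b': π[1]=0 (border '')
j=2 s[j]='e': π[2]=0 (border '')
j=3 s[j]='c': π[3]=1 (border 'c')
j=4 s[j]='c': k: 1→0; π[4]=1 (border 'c')
j=5 s[j]='b': π[5]=2 (border 'cb')
j=6 s[j]='b': k: 2→0; π[6]=0 (border '')
j=7 s[j]='d': π[7]=0 (border '')
j=8 s[j]='a': π[8]=0 (border '')
j=9 s[j]='b': π[9]=0 (border '')
j=10 s[j]='c': π[10]=1 (border 'c')
j=11 s[j]='a': k: 1→0; π[11]=0 (border '')
j=12 s[j]='c': π[12]=1 (border 'c')
j=13 s[j]='d': k: 1→0; π[13]=0 (border '')
j=14 s[j]='c': π[14]=1 (border 'c')

[0, 0, 0, 1, 1, 2, 0, 0, 0, 0, 1, 0, 1, 0, 1]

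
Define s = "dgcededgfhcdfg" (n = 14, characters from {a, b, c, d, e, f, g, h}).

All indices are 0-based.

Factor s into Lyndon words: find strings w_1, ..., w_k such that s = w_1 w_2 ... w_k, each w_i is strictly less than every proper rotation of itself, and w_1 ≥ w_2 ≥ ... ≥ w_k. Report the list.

["dg", "cededgfh", "cdfg"]

emit factor 1: 'dg' (i=0, period=2)
emit factor 2: 'cededgfh' (i=2, period=8)
emit factor 3: 'cdfg' (i=10, period=4)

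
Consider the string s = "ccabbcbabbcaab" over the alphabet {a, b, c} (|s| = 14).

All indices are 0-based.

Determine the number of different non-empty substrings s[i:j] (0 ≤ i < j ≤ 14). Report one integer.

rank→(start, suffix):
  0 → (11, 'aab')
  1 → (12, 'ab')
  2 → (7, 'abbcaab')
  3 → (2, 'abbcbabbcaab')
  4 → (13, 'b')
  5 → (6, 'babbcaab')
  6 → (8, 'bbcaab')
  7 → (3, 'bbcbabbcaab')
  8 → (9, 'bcaab')
  9 → (4, 'bcbabbcaab')
  10 → (10, 'caab')
  11 → (1, 'cabbcbabbcaab')
  12 → (5, 'cbabbcaab')
  13 → (0, 'ccabbcbabbcaab')

SA = [11, 12, 7, 2, 13, 6, 8, 3, 9, 4, 10, 1, 5, 0]
[i] adj suffixes → lcp
  [1] 11/12 → 1 ('a')
  [2] 12/7 → 2 ('ab')
  [3] 7/2 → 4 ('abbc')
  [4] 2/13 → 0 ('')
  [5] 13/6 → 1 ('b')
  [6] 6/8 → 1 ('b')
  [7] 8/3 → 3 ('bbc')
  [8] 3/9 → 1 ('b')
  [9] 9/4 → 2 ('bc')
  [10] 4/10 → 0 ('')
  [11] 10/1 → 2 ('ca')
  [12] 1/5 → 1 ('c')
  [13] 5/0 → 1 ('c')

n(n+1)/2 = 14·15/2 = 105
Σ LCP = 0 + 1 + 2 + 4 + 0 + 1 + 1 + 3 + 1 + 2 + 0 + 2 + 1 + 1 = 19
distinct = 105 − 19 = 86

86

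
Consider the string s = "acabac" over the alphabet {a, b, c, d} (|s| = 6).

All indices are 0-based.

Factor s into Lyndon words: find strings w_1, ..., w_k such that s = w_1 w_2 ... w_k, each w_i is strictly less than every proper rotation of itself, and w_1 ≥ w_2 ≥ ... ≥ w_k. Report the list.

emit factor 1: 'ac' (i=0, period=2)
emit factor 2: 'abac' (i=2, period=4)

["ac", "abac"]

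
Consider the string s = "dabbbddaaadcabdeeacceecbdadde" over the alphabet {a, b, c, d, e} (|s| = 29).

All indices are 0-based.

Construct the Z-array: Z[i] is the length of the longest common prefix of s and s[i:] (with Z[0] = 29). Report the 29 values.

Z[0]=29
i=1: fresh scan; Z[1]=0
i=2: fresh scan; Z[2]=0
i=3: fresh scan; Z[3]=0
i=4: fresh scan; Z[4]=0
i=5: fresh scan; Z[5]=1 grow→box=[5,6)
i=6: fresh scan; Z[6]=2 grow→box=[6,8)
i=7: min(r-i=1, Z[1]=0)=0; Z[7]=0
i=8: fresh scan; Z[8]=0
i=9: fresh scan; Z[9]=0
i=10: fresh scan; Z[10]=1 grow→box=[10,11)
i=11: fresh scan; Z[11]=0
i=12: fresh scan; Z[12]=0
i=13: fresh scan; Z[13]=0
i=14: fresh scan; Z[14]=1 grow→box=[14,15)
i=15: fresh scan; Z[15]=0
i=16: fresh scan; Z[16]=0
i=17: fresh scan; Z[17]=0
i=18: fresh scan; Z[18]=0
i=19: fresh scan; Z[19]=0
i=20: fresh scan; Z[20]=0
i=21: fresh scan; Z[21]=0
i=22: fresh scan; Z[22]=0
i=23: fresh scan; Z[23]=0
i=24: fresh scan; Z[24]=2 grow→box=[24,26)
i=25: min(r-i=1, Z[1]=0)=0; Z[25]=0
i=26: fresh scan; Z[26]=1 grow→box=[26,27)
i=27: fresh scan; Z[27]=1 grow→box=[27,28)
i=28: fresh scan; Z[28]=0

[29, 0, 0, 0, 0, 1, 2, 0, 0, 0, 1, 0, 0, 0, 1, 0, 0, 0, 0, 0, 0, 0, 0, 0, 2, 0, 1, 1, 0]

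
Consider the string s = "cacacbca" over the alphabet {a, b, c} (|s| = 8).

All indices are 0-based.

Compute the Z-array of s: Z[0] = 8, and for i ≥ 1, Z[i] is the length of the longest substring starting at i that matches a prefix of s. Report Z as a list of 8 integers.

Z[0]=8
i=1: fresh scan; Z[1]=0
i=2: fresh scan; Z[2]=3 extend→box=[2,5)
i=3: min(r-i=2, Z[1]=0)=0; Z[3]=0
i=4: min(r-i=1, Z[2]=3)=1; Z[4]=1
i=5: fresh scan; Z[5]=0
i=6: fresh scan; Z[6]=2 extend→box=[6,8)
i=7: min(r-i=1, Z[1]=0)=0; Z[7]=0

[8, 0, 3, 0, 1, 0, 2, 0]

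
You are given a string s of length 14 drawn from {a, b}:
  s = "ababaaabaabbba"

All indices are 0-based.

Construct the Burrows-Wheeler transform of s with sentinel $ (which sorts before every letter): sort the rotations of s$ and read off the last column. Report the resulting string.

rank  rotation         last
    0  $ababaaabaabbba  a
    1  a$ababaaabaabbb  b
    2  aaabaabbba$abab  b
    3  aabaabbba$ababa  a
    4  aabbba$ababaaab  b
    5  abaaabaabbba$ab  b
    6  abaabbba$ababaa  a
    7  ababaaabaabbba$  $
    8  abbba$ababaaaba  a
    9  ba$ababaaabaabb  b
   10  baaabaabbba$aba  a
   11  baabbba$ababaaa  a
   12  babaaabaabbba$a  a
   13  bba$ababaaabaab  b
   14  bbba$ababaaabaa  a

abbabba$abaaaba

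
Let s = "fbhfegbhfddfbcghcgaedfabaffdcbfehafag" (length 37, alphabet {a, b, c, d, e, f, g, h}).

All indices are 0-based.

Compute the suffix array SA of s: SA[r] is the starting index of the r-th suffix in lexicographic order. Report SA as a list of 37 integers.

[22, 18, 33, 24, 35, 23, 12, 29, 6, 1, 28, 16, 13, 27, 9, 20, 10, 19, 4, 31, 21, 34, 11, 0, 26, 8, 3, 30, 25, 36, 17, 5, 14, 32, 15, 7, 2]

rank | idx | suffix
   0 |  22 | abaffdcbfehafag
   1 |  18 | aedfabaffdcbfehafag
   2 |  33 | afag
   3 |  24 | affdcbfehafag
   4 |  35 | ag
   5 |  23 | baffdcbfehafag
   6 |  12 | bcghcgaedfabaffdcbfehafag
   7 |  29 | bfehafag
   8 |   6 | bhfddfbcghcgaedfabaffdcbfehafag
   9 |   1 | bhfegbhfddfbcghcgaedfabaffdcbfehafag
  10 |  28 | cbfehafag
  11 |  16 | cgaedfabaffdcbfehafag
  12 |  13 | cghcgaedfabaffdcbfehafag
  13 |  27 | dcbfehafag
  14 |   9 | ddfbcghcgaedfabaffdcbfehafag
  15 |  20 | dfabaffdcbfehafag
  16 |  10 | dfbcghcgaedfabaffdcbfehafag
  17 |  19 | edfabaffdcbfehafag
  18 |   4 | egbhfddfbcghcgaedfabaffdcbfehafag
  19 |  31 | ehafag
  20 |  21 | fabaffdcbfehafag
  21 |  34 | fag
  22 |  11 | fbcghcgaedfabaffdcbfehafag
  23 |   0 | fbhfegbhfddfbcghcgaedfabaffdcbfehafag
  24 |  26 | fdcbfehafag
  25 |   8 | fddfbcghcgaedfabaffdcbfehafag
  26 |   3 | fegbhfddfbcghcgaedfabaffdcbfehafag
  27 |  30 | fehafag
  28 |  25 | ffdcbfehafag
  29 |  36 | g
  30 |  17 | gaedfabaffdcbfehafag
  31 |   5 | gbhfddfbcghcgaedfabaffdcbfehafag
  32 |  14 | ghcgaedfabaffdcbfehafag
  33 |  32 | hafag
  34 |  15 | hcgaedfabaffdcbfehafag
  35 |   7 | hfddfbcghcgaedfabaffdcbfehafag
  36 |   2 | hfegbhfddfbcghcgaedfabaffdcbfehafag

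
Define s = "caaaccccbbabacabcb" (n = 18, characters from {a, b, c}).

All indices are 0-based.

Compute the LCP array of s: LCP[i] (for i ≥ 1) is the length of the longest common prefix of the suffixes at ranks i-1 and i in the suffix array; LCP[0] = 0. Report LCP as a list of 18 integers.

rank→(start, suffix):
  0 → (1, 'aaaccccbbabacabcb')
  1 → (2, 'aaccccbbabacabcb')
  2 → (10, 'abacabcb')
  3 → (14, 'abcb')
  4 → (12, 'acabcb')
  5 → (3, 'accccbbabacabcb')
  6 → (17, 'b')
  7 → (9, 'babacabcb')
  8 → (11, 'bacabcb')
  9 → (8, 'bbabacabcb')
  10 → (15, 'bcb')
  11 → (0, 'caaaccccbbabacabcb')
  12 → (13, 'cabcb')
  13 → (16, 'cb')
  14 → (7, 'cbbabacabcb')
  15 → (6, 'ccbbabacabcb')
  16 → (5, 'cccbbabacabcb')
  17 → (4, 'ccccbbabacabcb')

SA = [1, 2, 10, 14, 12, 3, 17, 9, 11, 8, 15, 0, 13, 16, 7, 6, 5, 4]
i: (SA[i-1],SA[i]) lcp shared
  1: (1,2) 2 'aa'
  2: (2,10) 1 'a'
  3: (10,14) 2 'ab'
  4: (14,12) 1 'a'
  5: (12,3) 2 'ac'
  6: (3,17) 0 ''
  7: (17,9) 1 'b'
  8: (9,11) 2 'ba'
  9: (11,8) 1 'b'
  10: (8,15) 1 'b'
  11: (15,0) 0 ''
  12: (0,13) 2 'ca'
  13: (13,16) 1 'c'
  14: (16,7) 2 'cb'
  15: (7,6) 1 'c'
  16: (6,5) 2 'cc'
  17: (5,4) 3 'ccc'

[0, 2, 1, 2, 1, 2, 0, 1, 2, 1, 1, 0, 2, 1, 2, 1, 2, 3]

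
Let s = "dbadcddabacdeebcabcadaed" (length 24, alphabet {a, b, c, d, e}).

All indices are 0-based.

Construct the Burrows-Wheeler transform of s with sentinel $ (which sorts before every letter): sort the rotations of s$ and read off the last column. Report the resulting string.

rank  rotation                   last
    0  $dbadcddabacdeebcabcadaed  d
    1  abacdeebcabcadaed$dbadcdd  d
    2  abcadaed$dbadcddabacdeebc  c
    3  acdeebcabcadaed$dbadcddab  b
    4  adaed$dbadcddabacdeebcabc  c
    5  adcddabacdeebcabcadaed$db  b
    6  aed$dbadcddabacdeebcabcad  d
    7  bacdeebcabcadaed$dbadcdda  a
    8  badcddabacdeebcabcadaed$d  d
    9  bcabcadaed$dbadcddabacdee  e
   10  bcadaed$dbadcddabacdeebca  a
   11  cabcadaed$dbadcddabacdeeb  b
   12  cadaed$dbadcddabacdeebcab  b
   13  cddabacdeebcabcadaed$dbad  d
   14  cdeebcabcadaed$dbadcddaba  a
   15  d$dbadcddabacdeebcabcadae  e
   16  dabacdeebcabcadaed$dbadcd  d
   17  daed$dbadcddabacdeebcabca  a
   18  dbadcddabacdeebcabcadaed$  $
   19  dcddabacdeebcabcadaed$dba  a
   20  ddabacdeebcabcadaed$dbadc  c
   21  deebcabcadaed$dbadcddabac  c
   22  ebcabcadaed$dbadcddabacde  e
   23  ed$dbadcddabacdeebcabcada  a
   24  eebcabcadaed$dbadcddabacd  d

ddcbcbdadeabbdaeda$accead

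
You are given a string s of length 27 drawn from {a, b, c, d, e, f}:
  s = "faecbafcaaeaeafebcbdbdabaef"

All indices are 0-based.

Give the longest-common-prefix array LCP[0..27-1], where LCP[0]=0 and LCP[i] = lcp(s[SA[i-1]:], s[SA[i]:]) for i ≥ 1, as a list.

[0, 1, 1, 3, 2, 2, 1, 2, 0, 2, 1, 1, 2, 0, 1, 2, 0, 1, 0, 2, 1, 1, 1, 0, 1, 1, 1]

sorted suffixes:
  #0 SA[0]=8  'aaeaeafebcbdbdabaef'
  #1 SA[1]=22  'abaef'
  #2 SA[2]=9  'aeaeafebcbdbdabaef'
  #3 SA[3]=11  'aeafebcbdbdabaef'
  #4 SA[4]=1  'aecbafcaaeaeafebcbdbdabaef'
  #5 SA[5]=24  'aef'
  #6 SA[6]=5  'afcaaeaeafebcbdbdabaef'
  #7 SA[7]=13  'afebcbdbdabaef'
  #8 SA[8]=23  'baef'
  #9 SA[9]=4  'bafcaaeaeafebcbdbdabaef'
  #10 SA[10]=16  'bcbdbdabaef'
  #11 SA[11]=20  'bdabaef'
  #12 SA[12]=18  'bdbdabaef'
  #13 SA[13]=7  'caaeaeafebcbdbdabaef'
  #14 SA[14]=3  'cbafcaaeaeafebcbdbdabaef'
  #15 SA[15]=17  'cbdbdabaef'
  #16 SA[16]=21  'dabaef'
  #17 SA[17]=19  'dbdabaef'
  #18 SA[18]=10  'eaeafebcbdbdabaef'
  #19 SA[19]=12  'eafebcbdbdabaef'
  #20 SA[20]=15  'ebcbdbdabaef'
  #21 SA[21]=2  'ecbafcaaeaeafebcbdbdabaef'
  #22 SA[22]=25  'ef'
  #23 SA[23]=26  'f'
  #24 SA[24]=0  'faecbafcaaeaeafebcbdbdabaef'
  #25 SA[25]=6  'fcaaeaeafebcbdbdabaef'
  #26 SA[26]=14  'febcbdbdabaef'

SA = [8, 22, 9, 11, 1, 24, 5, 13, 23, 4, 16, 20, 18, 7, 3, 17, 21, 19, 10, 12, 15, 2, 25, 26, 0, 6, 14]
[i] adj suffixes → lcp
  [1] 8/22 → 1 ('a')
  [2] 22/9 → 1 ('a')
  [3] 9/11 → 3 ('aea')
  [4] 11/1 → 2 ('ae')
  [5] 1/24 → 2 ('ae')
  [6] 24/5 → 1 ('a')
  [7] 5/13 → 2 ('af')
  [8] 13/23 → 0 ('')
  [9] 23/4 → 2 ('ba')
  [10] 4/16 → 1 ('b')
  [11] 16/20 → 1 ('b')
  [12] 20/18 → 2 ('bd')
  [13] 18/7 → 0 ('')
  [14] 7/3 → 1 ('c')
  [15] 3/17 → 2 ('cb')
  [16] 17/21 → 0 ('')
  [17] 21/19 → 1 ('d')
  [18] 19/10 → 0 ('')
  [19] 10/12 → 2 ('ea')
  [20] 12/15 → 1 ('e')
  [21] 15/2 → 1 ('e')
  [22] 2/25 → 1 ('e')
  [23] 25/26 → 0 ('')
  [24] 26/0 → 1 ('f')
  [25] 0/6 → 1 ('f')
  [26] 6/14 → 1 ('f')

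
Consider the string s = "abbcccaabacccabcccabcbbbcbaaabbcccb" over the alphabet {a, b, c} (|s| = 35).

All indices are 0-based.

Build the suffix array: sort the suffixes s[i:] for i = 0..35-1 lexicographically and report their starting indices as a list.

[26, 6, 27, 7, 0, 28, 18, 13, 9, 34, 25, 8, 21, 22, 1, 29, 23, 19, 2, 14, 30, 5, 17, 12, 33, 24, 20, 4, 16, 11, 32, 3, 15, 10, 31]

sorted suffixes:
  #0 SA[0]=26  'aaabbcccb'
  #1 SA[1]=6  'aabacccabcccabcbbbcbaaabbcccb'
  #2 SA[2]=27  'aabbcccb'
  #3 SA[3]=7  'abacccabcccabcbbbcbaaabbcccb'
  #4 SA[4]=0  'abbcccaabacccabcccabcbbbcbaaabbcccb'
  #5 SA[5]=28  'abbcccb'
  #6 SA[6]=18  'abcbbbcbaaabbcccb'
  #7 SA[7]=13  'abcccabcbbbcbaaabbcccb'
  #8 SA[8]=9  'acccabcccabcbbbcbaaabbcccb'
  #9 SA[9]=34  'b'
  #10 SA[10]=25  'baaabbcccb'
  #11 SA[11]=8  'bacccabcccabcbbbcbaaabbcccb'
  #12 SA[12]=21  'bbbcbaaabbcccb'
  #13 SA[13]=22  'bbcbaaabbcccb'
  #14 SA[14]=1  'bbcccaabacccabcccabcbbbcbaaabbcccb'
  #15 SA[15]=29  'bbcccb'
  #16 SA[16]=23  'bcbaaabbcccb'
  #17 SA[17]=19  'bcbbbcbaaabbcccb'
  #18 SA[18]=2  'bcccaabacccabcccabcbbbcbaaabbcccb'
  #19 SA[19]=14  'bcccabcbbbcbaaabbcccb'
  #20 SA[20]=30  'bcccb'
  #21 SA[21]=5  'caabacccabcccabcbbbcbaaabbcccb'
  #22 SA[22]=17  'cabcbbbcbaaabbcccb'
  #23 SA[23]=12  'cabcccabcbbbcbaaabbcccb'
  #24 SA[24]=33  'cb'
  #25 SA[25]=24  'cbaaabbcccb'
  #26 SA[26]=20  'cbbbcbaaabbcccb'
  #27 SA[27]=4  'ccaabacccabcccabcbbbcbaaabbcccb'
  #28 SA[28]=16  'ccabcbbbcbaaabbcccb'
  #29 SA[29]=11  'ccabcccabcbbbcbaaabbcccb'
  #30 SA[30]=32  'ccb'
  #31 SA[31]=3  'cccaabacccabcccabcbbbcbaaabbcccb'
  #32 SA[32]=15  'cccabcbbbcbaaabbcccb'
  #33 SA[33]=10  'cccabcccabcbbbcbaaabbcccb'
  #34 SA[34]=31  'cccb'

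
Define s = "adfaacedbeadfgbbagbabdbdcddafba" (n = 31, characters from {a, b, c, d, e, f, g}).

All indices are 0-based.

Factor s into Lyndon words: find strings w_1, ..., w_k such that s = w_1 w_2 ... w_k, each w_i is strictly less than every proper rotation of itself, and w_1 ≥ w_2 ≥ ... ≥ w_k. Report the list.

emit factor 1: 'adf' (i=0, period=3)
emit factor 2: 'aacedbeadfgbbagbabdbdcddafb' (i=3, period=27)
emit factor 3: 'a' (i=30, period=1)

["adf", "aacedbeadfgbbagbabdbdcddafb", "a"]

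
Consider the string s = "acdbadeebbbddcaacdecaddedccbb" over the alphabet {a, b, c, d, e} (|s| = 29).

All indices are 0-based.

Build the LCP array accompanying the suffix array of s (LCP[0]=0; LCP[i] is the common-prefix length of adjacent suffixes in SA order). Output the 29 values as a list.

sorted suffixes:
  #0 SA[0]=14  'aacdecaddedccbb'
  #1 SA[1]=0  'acdbadeebbbddcaacdecaddedccbb'
  #2 SA[2]=15  'acdecaddedccbb'
  #3 SA[3]=20  'addedccbb'
  #4 SA[4]=4  'adeebbbddcaacdecaddedccbb'
  #5 SA[5]=28  'b'
  #6 SA[6]=3  'badeebbbddcaacdecaddedccbb'
  #7 SA[7]=27  'bb'
  #8 SA[8]=8  'bbbddcaacdecaddedccbb'
  #9 SA[9]=9  'bbddcaacdecaddedccbb'
  #10 SA[10]=10  'bddcaacdecaddedccbb'
  #11 SA[11]=13  'caacdecaddedccbb'
  #12 SA[12]=19  'caddedccbb'
  #13 SA[13]=26  'cbb'
  #14 SA[14]=25  'ccbb'
  #15 SA[15]=1  'cdbadeebbbddcaacdecaddedccbb'
  #16 SA[16]=16  'cdecaddedccbb'
  #17 SA[17]=2  'dbadeebbbddcaacdecaddedccbb'
  #18 SA[18]=12  'dcaacdecaddedccbb'
  #19 SA[19]=24  'dccbb'
  #20 SA[20]=11  'ddcaacdecaddedccbb'
  #21 SA[21]=21  'ddedccbb'
  #22 SA[22]=17  'decaddedccbb'
  #23 SA[23]=22  'dedccbb'
  #24 SA[24]=5  'deebbbddcaacdecaddedccbb'
  #25 SA[25]=7  'ebbbddcaacdecaddedccbb'
  #26 SA[26]=18  'ecaddedccbb'
  #27 SA[27]=23  'edccbb'
  #28 SA[28]=6  'eebbbddcaacdecaddedccbb'

SA = [14, 0, 15, 20, 4, 28, 3, 27, 8, 9, 10, 13, 19, 26, 25, 1, 16, 2, 12, 24, 11, 21, 17, 22, 5, 7, 18, 23, 6]
i: (SA[i-1],SA[i]) lcp shared
  1: (14,0) 1 'a'
  2: (0,15) 3 'acd'
  3: (15,20) 1 'a'
  4: (20,4) 2 'ad'
  5: (4,28) 0 ''
  6: (28,3) 1 'b'
  7: (3,27) 1 'b'
  8: (27,8) 2 'bb'
  9: (8,9) 2 'bb'
  10: (9,10) 1 'b'
  11: (10,13) 0 ''
  12: (13,19) 2 'ca'
  13: (19,26) 1 'c'
  14: (26,25) 1 'c'
  15: (25,1) 1 'c'
  16: (1,16) 2 'cd'
  17: (16,2) 0 ''
  18: (2,12) 1 'd'
  19: (12,24) 2 'dc'
  20: (24,11) 1 'd'
  21: (11,21) 2 'dd'
  22: (21,17) 1 'd'
  23: (17,22) 2 'de'
  24: (22,5) 2 'de'
  25: (5,7) 0 ''
  26: (7,18) 1 'e'
  27: (18,23) 1 'e'
  28: (23,6) 1 'e'

[0, 1, 3, 1, 2, 0, 1, 1, 2, 2, 1, 0, 2, 1, 1, 1, 2, 0, 1, 2, 1, 2, 1, 2, 2, 0, 1, 1, 1]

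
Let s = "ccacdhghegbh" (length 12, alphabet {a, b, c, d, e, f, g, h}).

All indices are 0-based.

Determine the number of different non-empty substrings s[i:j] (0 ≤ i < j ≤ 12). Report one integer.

73

rank→(start, suffix):
  0 → (2, 'acdhghegbh')
  1 → (10, 'bh')
  2 → (1, 'cacdhghegbh')
  3 → (0, 'ccacdhghegbh')
  4 → (3, 'cdhghegbh')
  5 → (4, 'dhghegbh')
  6 → (8, 'egbh')
  7 → (9, 'gbh')
  8 → (6, 'ghegbh')
  9 → (11, 'h')
  10 → (7, 'hegbh')
  11 → (5, 'hghegbh')

SA = [2, 10, 1, 0, 3, 4, 8, 9, 6, 11, 7, 5]
rank  pair      lcp
   1  s[2:],s[10:]  0  ''
   2  s[10:],s[1:]  0  ''
   3  s[1:],s[0:]  1  'c'
   4  s[0:],s[3:]  1  'c'
   5  s[3:],s[4:]  0  ''
   6  s[4:],s[8:]  0  ''
   7  s[8:],s[9:]  0  ''
   8  s[9:],s[6:]  1  'g'
   9  s[6:],s[11:]  0  ''
  10  s[11:],s[7:]  1  'h'
  11  s[7:],s[5:]  1  'h'

n(n+1)/2 = 12·13/2 = 78
Σ LCP = 0 + 0 + 0 + 1 + 1 + 0 + 0 + 0 + 1 + 0 + 1 + 1 = 5
distinct = 78 − 5 = 73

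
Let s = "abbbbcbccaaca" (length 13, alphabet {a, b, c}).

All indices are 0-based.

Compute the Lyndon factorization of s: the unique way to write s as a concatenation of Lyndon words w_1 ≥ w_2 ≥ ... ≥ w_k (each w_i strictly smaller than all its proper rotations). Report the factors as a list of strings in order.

["abbbbcbcc", "aac", "a"]

emit factor 1: 'abbbbcbcc' (i=0, period=9)
emit factor 2: 'aac' (i=9, period=3)
emit factor 3: 'a' (i=12, period=1)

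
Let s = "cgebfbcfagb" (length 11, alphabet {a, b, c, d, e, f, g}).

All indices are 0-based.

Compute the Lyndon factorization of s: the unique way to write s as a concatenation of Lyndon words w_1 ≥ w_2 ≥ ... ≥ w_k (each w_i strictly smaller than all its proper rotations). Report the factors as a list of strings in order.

emit factor 1: 'cge' (i=0, period=3)
emit factor 2: 'bf' (i=3, period=2)
emit factor 3: 'bcf' (i=5, period=3)
emit factor 4: 'agb' (i=8, period=3)

["cge", "bf", "bcf", "agb"]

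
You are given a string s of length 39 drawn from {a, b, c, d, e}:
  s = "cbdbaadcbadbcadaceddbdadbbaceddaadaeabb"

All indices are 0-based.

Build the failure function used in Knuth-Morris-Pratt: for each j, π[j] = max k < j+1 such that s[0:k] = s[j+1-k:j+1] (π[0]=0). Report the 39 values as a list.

π[0] = 0
j=1 s[j]='b': π[1]=0 (border '')
j=2 s[j]='d': π[2]=0 (border '')
j=3 s[j]='b': π[3]=0 (border '')
j=4 s[j]='a': π[4]=0 (border '')
j=5 s[j]='a': π[5]=0 (border '')
j=6 s[j]='d': π[6]=0 (border '')
j=7 s[j]='c': π[7]=1 (border 'c')
j=8 s[j]='b': π[8]=2 (border 'cb')
j=9 s[j]='a': k: 2→0; π[9]=0 (border '')
j=10 s[j]='d': π[10]=0 (border '')
j=11 s[j]='b': π[11]=0 (border '')
j=12 s[j]='c': π[12]=1 (border 'c')
j=13 s[j]='a': k: 1→0; π[13]=0 (border '')
j=14 s[j]='d': π[14]=0 (border '')
j=15 s[j]='a': π[15]=0 (border '')
j=16 s[j]='c': π[16]=1 (border 'c')
j=17 s[j]='e': k: 1→0; π[17]=0 (border '')
j=18 s[j]='d': π[18]=0 (border '')
j=19 s[j]='d': π[19]=0 (border '')
j=20 s[j]='b': π[20]=0 (border '')
j=21 s[j]='d': π[21]=0 (border '')
j=22 s[j]='a': π[22]=0 (border '')
j=23 s[j]='d': π[23]=0 (border '')
j=24 s[j]='b': π[24]=0 (border '')
j=25 s[j]='b': π[25]=0 (border '')
j=26 s[j]='a': π[26]=0 (border '')
j=27 s[j]='c': π[27]=1 (border 'c')
j=28 s[j]='e': k: 1→0; π[28]=0 (border '')
j=29 s[j]='d': π[29]=0 (border '')
j=30 s[j]='d': π[30]=0 (border '')
j=31 s[j]='a': π[31]=0 (border '')
j=32 s[j]='a': π[32]=0 (border '')
j=33 s[j]='d': π[33]=0 (border '')
j=34 s[j]='a': π[34]=0 (border '')
j=35 s[j]='e': π[35]=0 (border '')
j=36 s[j]='a': π[36]=0 (border '')
j=37 s[j]='b': π[37]=0 (border '')
j=38 s[j]='b': π[38]=0 (border '')

[0, 0, 0, 0, 0, 0, 0, 1, 2, 0, 0, 0, 1, 0, 0, 0, 1, 0, 0, 0, 0, 0, 0, 0, 0, 0, 0, 1, 0, 0, 0, 0, 0, 0, 0, 0, 0, 0, 0]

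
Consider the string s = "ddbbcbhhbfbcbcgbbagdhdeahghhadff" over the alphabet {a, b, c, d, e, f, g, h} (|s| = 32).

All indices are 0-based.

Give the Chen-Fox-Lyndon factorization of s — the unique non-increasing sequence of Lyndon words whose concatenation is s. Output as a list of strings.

["d", "d", "bbcbhhbfbcbcg", "b", "b", "agdhdeahghh", "adff"]

emit factor 1: 'd' (i=0, period=1)
emit factor 2: 'd' (i=1, period=1)
emit factor 3: 'bbcbhhbfbcbcg' (i=2, period=13)
emit factor 4: 'b' (i=15, period=1)
emit factor 5: 'b' (i=16, period=1)
emit factor 6: 'agdhdeahghh' (i=17, period=11)
emit factor 7: 'adff' (i=28, period=4)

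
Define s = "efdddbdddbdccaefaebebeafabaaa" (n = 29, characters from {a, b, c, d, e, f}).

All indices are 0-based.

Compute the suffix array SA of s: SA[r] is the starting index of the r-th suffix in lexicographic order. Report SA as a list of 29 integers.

[28, 27, 26, 24, 16, 13, 22, 25, 9, 5, 20, 18, 12, 11, 8, 4, 10, 7, 3, 6, 2, 21, 19, 17, 14, 0, 23, 15, 1]

rank→(start, suffix):
  0 → (28, 'a')
  1 → (27, 'aa')
  2 → (26, 'aaa')
  3 → (24, 'abaaa')
  4 → (16, 'aebebeafabaaa')
  5 → (13, 'aefaebebeafabaaa')
  6 → (22, 'afabaaa')
  7 → (25, 'baaa')
  8 → (9, 'bdccaefaebebeafabaaa')
  9 → (5, 'bdddbdccaefaebebeafabaaa')
  10 → (20, 'beafabaaa')
  11 → (18, 'bebeafabaaa')
  12 → (12, 'caefaebebeafabaaa')
  13 → (11, 'ccaefaebebeafabaaa')
  14 → (8, 'dbdccaefaebebeafabaaa')
  15 → (4, 'dbdddbdccaefaebebeafabaaa')
  16 → (10, 'dccaefaebebeafabaaa')
  17 → (7, 'ddbdccaefaebebeafabaaa')
  18 → (3, 'ddbdddbdccaefaebebeafabaaa')
  19 → (6, 'dddbdccaefaebebeafabaaa')
  20 → (2, 'dddbdddbdccaefaebebeafabaaa')
  21 → (21, 'eafabaaa')
  22 → (19, 'ebeafabaaa')
  23 → (17, 'ebebeafabaaa')
  24 → (14, 'efaebebeafabaaa')
  25 → (0, 'efdddbdddbdccaefaebebeafabaaa')
  26 → (23, 'fabaaa')
  27 → (15, 'faebebeafabaaa')
  28 → (1, 'fdddbdddbdccaefaebebeafabaaa')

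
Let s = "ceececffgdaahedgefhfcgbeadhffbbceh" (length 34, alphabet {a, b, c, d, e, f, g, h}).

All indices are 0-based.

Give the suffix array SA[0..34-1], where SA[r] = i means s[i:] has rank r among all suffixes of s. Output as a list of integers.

rank | idx | suffix
   0 |  10 | aahedgefhfcgbeadhffbbceh
   1 |  24 | adhffbbceh
   2 |  11 | ahedgefhfcgbeadhffbbceh
   3 |  29 | bbceh
   4 |  30 | bceh
   5 |  22 | beadhffbbceh
   6 |   3 | cecffgdaahedgefhfcgbeadhffbbceh
   7 |   0 | ceececffgdaahedgefhfcgbeadhffbbceh
   8 |  31 | ceh
   9 |   5 | cffgdaahedgefhfcgbeadhffbbceh
  10 |  20 | cgbeadhffbbceh
  11 |   9 | daahedgefhfcgbeadhffbbceh
  12 |  14 | dgefhfcgbeadhffbbceh
  13 |  25 | dhffbbceh
  14 |  23 | eadhffbbceh
  15 |   2 | ececffgdaahedgefhfcgbeadhffbbceh
  16 |   4 | ecffgdaahedgefhfcgbeadhffbbceh
  17 |  13 | edgefhfcgbeadhffbbceh
  18 |   1 | eececffgdaahedgefhfcgbeadhffbbceh
  19 |  16 | efhfcgbeadhffbbceh
  20 |  32 | eh
  21 |  28 | fbbceh
  22 |  19 | fcgbeadhffbbceh
  23 |  27 | ffbbceh
  24 |   6 | ffgdaahedgefhfcgbeadhffbbceh
  25 |   7 | fgdaahedgefhfcgbeadhffbbceh
  26 |  17 | fhfcgbeadhffbbceh
  27 |  21 | gbeadhffbbceh
  28 |   8 | gdaahedgefhfcgbeadhffbbceh
  29 |  15 | gefhfcgbeadhffbbceh
  30 |  33 | h
  31 |  12 | hedgefhfcgbeadhffbbceh
  32 |  18 | hfcgbeadhffbbceh
  33 |  26 | hffbbceh

[10, 24, 11, 29, 30, 22, 3, 0, 31, 5, 20, 9, 14, 25, 23, 2, 4, 13, 1, 16, 32, 28, 19, 27, 6, 7, 17, 21, 8, 15, 33, 12, 18, 26]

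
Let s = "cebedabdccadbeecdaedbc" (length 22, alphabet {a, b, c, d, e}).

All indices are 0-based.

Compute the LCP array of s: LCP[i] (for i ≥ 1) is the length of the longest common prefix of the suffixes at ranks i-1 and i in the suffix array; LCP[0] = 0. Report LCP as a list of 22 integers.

rank | idx | suffix
   0 |   5 | abdccadbeecdaedbc
   1 |  10 | adbeecdaedbc
   2 |  17 | aedbc
   3 |  20 | bc
   4 |   6 | bdccadbeecdaedbc
   5 |   2 | bedabdccadbeecdaedbc
   6 |  12 | beecdaedbc
   7 |  21 | c
   8 |   9 | cadbeecdaedbc
   9 |   8 | ccadbeecdaedbc
  10 |  15 | cdaedbc
  11 |   0 | cebedabdccadbeecdaedbc
  12 |   4 | dabdccadbeecdaedbc
  13 |  16 | daedbc
  14 |  19 | dbc
  15 |  11 | dbeecdaedbc
  16 |   7 | dccadbeecdaedbc
  17 |   1 | ebedabdccadbeecdaedbc
  18 |  14 | ecdaedbc
  19 |   3 | edabdccadbeecdaedbc
  20 |  18 | edbc
  21 |  13 | eecdaedbc

SA = [5, 10, 17, 20, 6, 2, 12, 21, 9, 8, 15, 0, 4, 16, 19, 11, 7, 1, 14, 3, 18, 13]
[i] adj suffixes → lcp
  [1] 5/10 → 1 ('a')
  [2] 10/17 → 1 ('a')
  [3] 17/20 → 0 ('')
  [4] 20/6 → 1 ('b')
  [5] 6/2 → 1 ('b')
  [6] 2/12 → 2 ('be')
  [7] 12/21 → 0 ('')
  [8] 21/9 → 1 ('c')
  [9] 9/8 → 1 ('c')
  [10] 8/15 → 1 ('c')
  [11] 15/0 → 1 ('c')
  [12] 0/4 → 0 ('')
  [13] 4/16 → 2 ('da')
  [14] 16/19 → 1 ('d')
  [15] 19/11 → 2 ('db')
  [16] 11/7 → 1 ('d')
  [17] 7/1 → 0 ('')
  [18] 1/14 → 1 ('e')
  [19] 14/3 → 1 ('e')
  [20] 3/18 → 2 ('ed')
  [21] 18/13 → 1 ('e')

[0, 1, 1, 0, 1, 1, 2, 0, 1, 1, 1, 1, 0, 2, 1, 2, 1, 0, 1, 1, 2, 1]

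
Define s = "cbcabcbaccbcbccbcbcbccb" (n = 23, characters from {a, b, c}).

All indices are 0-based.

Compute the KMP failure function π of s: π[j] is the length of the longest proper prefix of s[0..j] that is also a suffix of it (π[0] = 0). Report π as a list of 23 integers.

π[0] = 0
j=1 s[j]='b': π[1]=0 (border '')
j=2 s[j]='c': π[2]=1 (border 'c')
j=3 s[j]='a': k: 1→0; π[3]=0 (border '')
j=4 s[j]='b': π[4]=0 (border '')
j=5 s[j]='c': π[5]=1 (border 'c')
j=6 s[j]='b': π[6]=2 (border 'cb')
j=7 s[j]='a': k: 2→0; π[7]=0 (border '')
j=8 s[j]='c': π[8]=1 (border 'c')
j=9 s[j]='c': k: 1→0; π[9]=1 (border 'c')
j=10 s[j]='b': π[10]=2 (border 'cb')
j=11 s[j]='c': π[11]=3 (border 'cbc')
j=12 s[j]='b': k: 3→1; π[12]=2 (border 'cb')
j=13 s[j]='c': π[13]=3 (border 'cbc')
j=14 s[j]='c': k: 3→1→0; π[14]=1 (border 'c')
j=15 s[j]='b': π[15]=2 (border 'cb')
j=16 s[j]='c': π[16]=3 (border 'cbc')
j=17 s[j]='b': k: 3→1; π[17]=2 (border 'cb')
j=18 s[j]='c': π[18]=3 (border 'cbc')
j=19 s[j]='b': k: 3→1; π[19]=2 (border 'cb')
j=20 s[j]='c': π[20]=3 (border 'cbc')
j=21 s[j]='c': k: 3→1→0; π[21]=1 (border 'c')
j=22 s[j]='b': π[22]=2 (border 'cb')

[0, 0, 1, 0, 0, 1, 2, 0, 1, 1, 2, 3, 2, 3, 1, 2, 3, 2, 3, 2, 3, 1, 2]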